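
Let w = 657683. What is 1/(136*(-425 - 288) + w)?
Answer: 1/560715 ≈ 1.7834e-6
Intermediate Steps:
1/(136*(-425 - 288) + w) = 1/(136*(-425 - 288) + 657683) = 1/(136*(-713) + 657683) = 1/(-96968 + 657683) = 1/560715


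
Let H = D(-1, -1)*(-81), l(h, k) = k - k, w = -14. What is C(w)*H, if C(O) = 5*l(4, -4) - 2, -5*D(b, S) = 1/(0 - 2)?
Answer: 81/5 ≈ 16.200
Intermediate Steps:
l(h, k) = 0
D(b, S) = ⅒ (D(b, S) = -1/(5*(0 - 2)) = -⅕/(-2) = -⅕*(-½) = ⅒)
C(O) = -2 (C(O) = 5*0 - 2 = 0 - 2 = -2)
H = -81/10 (H = (⅒)*(-81) = -81/10 ≈ -8.1000)
C(w)*H = -2*(-81/10) = 81/5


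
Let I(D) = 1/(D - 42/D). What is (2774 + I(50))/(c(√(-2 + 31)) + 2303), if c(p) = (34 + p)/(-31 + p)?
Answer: 7313953396823/6069002102093 + 221602615*√29/6069002102093 ≈ 1.2053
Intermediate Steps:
c(p) = (34 + p)/(-31 + p)
(2774 + I(50))/(c(√(-2 + 31)) + 2303) = (2774 + 50/(-42 + 50²))/((34 + √(-2 + 31))/(-31 + √(-2 + 31)) + 2303) = (2774 + 50/(-42 + 2500))/((34 + √29)/(-31 + √29) + 2303) = (2774 + 50/2458)/(2303 + (34 + √29)/(-31 + √29)) = (2774 + 50*(1/2458))/(2303 + (34 + √29)/(-31 + √29)) = (2774 + 25/1229)/(2303 + (34 + √29)/(-31 + √29)) = 3409271/(1229*(2303 + (34 + √29)/(-31 + √29)))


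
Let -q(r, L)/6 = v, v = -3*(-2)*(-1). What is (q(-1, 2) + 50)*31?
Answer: 2666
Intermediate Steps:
v = -6 (v = 6*(-1) = -6)
q(r, L) = 36 (q(r, L) = -6*(-6) = 36)
(q(-1, 2) + 50)*31 = (36 + 50)*31 = 86*31 = 2666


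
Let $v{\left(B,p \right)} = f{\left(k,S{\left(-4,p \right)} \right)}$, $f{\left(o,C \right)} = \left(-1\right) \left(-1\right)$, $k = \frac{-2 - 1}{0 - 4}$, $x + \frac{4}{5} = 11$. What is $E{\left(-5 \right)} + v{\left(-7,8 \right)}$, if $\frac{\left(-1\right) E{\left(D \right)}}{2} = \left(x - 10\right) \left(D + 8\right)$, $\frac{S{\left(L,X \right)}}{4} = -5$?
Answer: $- \frac{1}{5} \approx -0.2$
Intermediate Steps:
$x = \frac{51}{5}$ ($x = - \frac{4}{5} + 11 = \frac{51}{5} \approx 10.2$)
$S{\left(L,X \right)} = -20$ ($S{\left(L,X \right)} = 4 \left(-5\right) = -20$)
$k = \frac{3}{4}$ ($k = - \frac{3}{-4} = \left(-3\right) \left(- \frac{1}{4}\right) = \frac{3}{4} \approx 0.75$)
$f{\left(o,C \right)} = 1$
$E{\left(D \right)} = - \frac{16}{5} - \frac{2 D}{5}$ ($E{\left(D \right)} = - 2 \left(\frac{51}{5} - 10\right) \left(D + 8\right) = - 2 \frac{8 + D}{5} = - 2 \left(\frac{8}{5} + \frac{D}{5}\right) = - \frac{16}{5} - \frac{2 D}{5}$)
$v{\left(B,p \right)} = 1$
$E{\left(-5 \right)} + v{\left(-7,8 \right)} = \left(- \frac{16}{5} - -2\right) + 1 = \left(- \frac{16}{5} + 2\right) + 1 = - \frac{6}{5} + 1 = - \frac{1}{5}$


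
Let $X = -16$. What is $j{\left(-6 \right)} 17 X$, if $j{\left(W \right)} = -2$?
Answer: $544$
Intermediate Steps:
$j{\left(-6 \right)} 17 X = \left(-2\right) 17 \left(-16\right) = \left(-34\right) \left(-16\right) = 544$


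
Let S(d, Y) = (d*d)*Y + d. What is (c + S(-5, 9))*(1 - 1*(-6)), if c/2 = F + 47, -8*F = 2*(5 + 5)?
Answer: 2163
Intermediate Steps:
S(d, Y) = d + Y*d² (S(d, Y) = d²*Y + d = Y*d² + d = d + Y*d²)
F = -5/2 (F = -(5 + 5)/4 = -10/4 = -⅛*20 = -5/2 ≈ -2.5000)
c = 89 (c = 2*(-5/2 + 47) = 2*(89/2) = 89)
(c + S(-5, 9))*(1 - 1*(-6)) = (89 - 5*(1 + 9*(-5)))*(1 - 1*(-6)) = (89 - 5*(1 - 45))*(1 + 6) = (89 - 5*(-44))*7 = (89 + 220)*7 = 309*7 = 2163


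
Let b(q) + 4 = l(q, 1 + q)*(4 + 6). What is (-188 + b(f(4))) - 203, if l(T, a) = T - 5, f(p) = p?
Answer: -405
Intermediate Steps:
l(T, a) = -5 + T
b(q) = -54 + 10*q (b(q) = -4 + (-5 + q)*(4 + 6) = -4 + (-5 + q)*10 = -4 + (-50 + 10*q) = -54 + 10*q)
(-188 + b(f(4))) - 203 = (-188 + (-54 + 10*4)) - 203 = (-188 + (-54 + 40)) - 203 = (-188 - 14) - 203 = -202 - 203 = -405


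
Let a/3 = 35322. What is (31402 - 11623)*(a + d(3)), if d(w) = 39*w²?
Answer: 2102843943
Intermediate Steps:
a = 105966 (a = 3*35322 = 105966)
(31402 - 11623)*(a + d(3)) = (31402 - 11623)*(105966 + 39*3²) = 19779*(105966 + 39*9) = 19779*(105966 + 351) = 19779*106317 = 2102843943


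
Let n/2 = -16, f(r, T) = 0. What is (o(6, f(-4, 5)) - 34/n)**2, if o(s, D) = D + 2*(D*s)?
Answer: 289/256 ≈ 1.1289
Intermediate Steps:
n = -32 (n = 2*(-16) = -32)
o(s, D) = D + 2*D*s
(o(6, f(-4, 5)) - 34/n)**2 = (0*(1 + 2*6) - 34/(-32))**2 = (0*(1 + 12) - 34*(-1/32))**2 = (0*13 + 17/16)**2 = (0 + 17/16)**2 = (17/16)**2 = 289/256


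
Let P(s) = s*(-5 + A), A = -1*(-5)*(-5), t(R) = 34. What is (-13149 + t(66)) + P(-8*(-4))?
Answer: -14075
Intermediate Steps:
A = -25 (A = 5*(-5) = -25)
P(s) = -30*s (P(s) = s*(-5 - 25) = s*(-30) = -30*s)
(-13149 + t(66)) + P(-8*(-4)) = (-13149 + 34) - (-240)*(-4) = -13115 - 30*32 = -13115 - 960 = -14075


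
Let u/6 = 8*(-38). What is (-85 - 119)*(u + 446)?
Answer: 281112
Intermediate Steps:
u = -1824 (u = 6*(8*(-38)) = 6*(-304) = -1824)
(-85 - 119)*(u + 446) = (-85 - 119)*(-1824 + 446) = -204*(-1378) = 281112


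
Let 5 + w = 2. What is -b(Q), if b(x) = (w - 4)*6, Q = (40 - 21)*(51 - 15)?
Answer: 42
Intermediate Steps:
w = -3 (w = -5 + 2 = -3)
Q = 684 (Q = 19*36 = 684)
b(x) = -42 (b(x) = (-3 - 4)*6 = -7*6 = -42)
-b(Q) = -1*(-42) = 42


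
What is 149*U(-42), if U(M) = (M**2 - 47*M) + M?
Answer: 550704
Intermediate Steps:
U(M) = M**2 - 46*M
149*U(-42) = 149*(-42*(-46 - 42)) = 149*(-42*(-88)) = 149*3696 = 550704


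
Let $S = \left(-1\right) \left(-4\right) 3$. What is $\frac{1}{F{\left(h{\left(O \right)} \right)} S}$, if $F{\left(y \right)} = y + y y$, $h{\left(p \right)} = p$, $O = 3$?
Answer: $\frac{1}{144} \approx 0.0069444$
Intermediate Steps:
$F{\left(y \right)} = y + y^{2}$
$S = 12$ ($S = 4 \cdot 3 = 12$)
$\frac{1}{F{\left(h{\left(O \right)} \right)} S} = \frac{1}{3 \left(1 + 3\right) 12} = \frac{1}{3 \cdot 4 \cdot 12} = \frac{1}{12 \cdot 12} = \frac{1}{144}$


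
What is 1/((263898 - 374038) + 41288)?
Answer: -1/68852 ≈ -1.4524e-5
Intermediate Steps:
1/((263898 - 374038) + 41288) = 1/(-110140 + 41288) = 1/(-68852) = -1/68852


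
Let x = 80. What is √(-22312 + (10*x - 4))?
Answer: 2*I*√5379 ≈ 146.68*I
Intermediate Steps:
√(-22312 + (10*x - 4)) = √(-22312 + (10*80 - 4)) = √(-22312 + (800 - 4)) = √(-22312 + 796) = √(-21516) = 2*I*√5379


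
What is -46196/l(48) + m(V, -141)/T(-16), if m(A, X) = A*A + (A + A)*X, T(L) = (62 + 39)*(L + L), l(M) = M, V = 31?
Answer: -9308249/9696 ≈ -960.01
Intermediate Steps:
T(L) = 202*L (T(L) = 101*(2*L) = 202*L)
m(A, X) = A**2 + 2*A*X (m(A, X) = A**2 + (2*A)*X = A**2 + 2*A*X)
-46196/l(48) + m(V, -141)/T(-16) = -46196/48 + (31*(31 + 2*(-141)))/((202*(-16))) = -46196*1/48 + (31*(31 - 282))/(-3232) = -11549/12 + (31*(-251))*(-1/3232) = -11549/12 - 7781*(-1/3232) = -11549/12 + 7781/3232 = -9308249/9696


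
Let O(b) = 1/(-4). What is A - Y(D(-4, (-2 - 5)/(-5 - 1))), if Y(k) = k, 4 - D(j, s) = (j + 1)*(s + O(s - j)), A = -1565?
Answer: -6287/4 ≈ -1571.8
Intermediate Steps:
O(b) = -1/4
D(j, s) = 4 - (1 + j)*(-1/4 + s) (D(j, s) = 4 - (j + 1)*(s - 1/4) = 4 - (1 + j)*(-1/4 + s))
A - Y(D(-4, (-2 - 5)/(-5 - 1))) = -1565 - (17/4 - (-2 - 5)/(-5 - 1) + (1/4)*(-4) - 1*(-4)*(-2 - 5)/(-5 - 1)) = -1565 - (17/4 - (-7)/(-6) - 1 - 1*(-4)*(-7/(-6))) = -1565 - (17/4 - (-7)*(-1)/6 - 1 - 1*(-4)*(-7*(-1/6))) = -1565 - (17/4 - 1*7/6 - 1 - 1*(-4)*7/6) = -1565 - (17/4 - 7/6 - 1 + 14/3) = -1565 - 1*27/4 = -1565 - 27/4 = -6287/4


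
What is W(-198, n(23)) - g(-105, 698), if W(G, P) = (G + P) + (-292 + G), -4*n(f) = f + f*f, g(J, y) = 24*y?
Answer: -17578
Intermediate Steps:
n(f) = -f/4 - f²/4 (n(f) = -(f + f*f)/4 = -(f + f²)/4 = -f/4 - f²/4)
W(G, P) = -292 + P + 2*G
W(-198, n(23)) - g(-105, 698) = (-292 - ¼*23*(1 + 23) + 2*(-198)) - 24*698 = (-292 - ¼*23*24 - 396) - 1*16752 = (-292 - 138 - 396) - 16752 = -826 - 16752 = -17578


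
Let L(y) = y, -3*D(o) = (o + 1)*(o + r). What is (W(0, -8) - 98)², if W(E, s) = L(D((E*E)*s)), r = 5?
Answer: 89401/9 ≈ 9933.4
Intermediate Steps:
D(o) = -(1 + o)*(5 + o)/3 (D(o) = -(o + 1)*(o + 5)/3 = -(1 + o)*(5 + o)/3)
W(E, s) = -5/3 - 2*s*E² - E⁴*s²/3 (W(E, s) = -5/3 - 2*E*E*s - E⁴*s²/3 = -5/3 - 2*E²*s - E⁴*s²/3 = -5/3 - 2*s*E² - E⁴*s²/3)
(W(0, -8) - 98)² = ((-5/3 - 2*(-8)*0² - ⅓*0⁴*(-8)²) - 98)² = ((-5/3 - 2*(-8)*0 - ⅓*0*64) - 98)² = ((-5/3 + 0 + 0) - 98)² = (-5/3 - 98)² = (-299/3)² = 89401/9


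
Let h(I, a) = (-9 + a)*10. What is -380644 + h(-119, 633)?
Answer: -374404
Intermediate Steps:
h(I, a) = -90 + 10*a
-380644 + h(-119, 633) = -380644 + (-90 + 10*633) = -380644 + (-90 + 6330) = -380644 + 6240 = -374404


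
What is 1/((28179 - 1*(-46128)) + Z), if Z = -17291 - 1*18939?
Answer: 1/38077 ≈ 2.6263e-5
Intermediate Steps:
Z = -36230 (Z = -17291 - 18939 = -36230)
1/((28179 - 1*(-46128)) + Z) = 1/((28179 - 1*(-46128)) - 36230) = 1/((28179 + 46128) - 36230) = 1/(74307 - 36230) = 1/38077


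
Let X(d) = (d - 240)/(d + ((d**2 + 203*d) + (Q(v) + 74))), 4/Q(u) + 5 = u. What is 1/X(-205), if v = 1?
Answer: -278/445 ≈ -0.62472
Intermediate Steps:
Q(u) = 4/(-5 + u)
X(d) = (-240 + d)/(73 + d**2 + 204*d) (X(d) = (d - 240)/(d + ((d**2 + 203*d) + (4/(-5 + 1) + 74))) = (-240 + d)/(d + ((d**2 + 203*d) + (4/(-4) + 74))) = (-240 + d)/(d + ((d**2 + 203*d) + (4*(-1/4) + 74))) = (-240 + d)/(d + ((d**2 + 203*d) + (-1 + 74))) = (-240 + d)/(d + ((d**2 + 203*d) + 73)) = (-240 + d)/(d + (73 + d**2 + 203*d)) = (-240 + d)/(73 + d**2 + 204*d))
1/X(-205) = 1/((-240 - 205)/(73 + (-205)**2 + 204*(-205))) = 1/(-445/(73 + 42025 - 41820)) = 1/(-445/278) = -278/445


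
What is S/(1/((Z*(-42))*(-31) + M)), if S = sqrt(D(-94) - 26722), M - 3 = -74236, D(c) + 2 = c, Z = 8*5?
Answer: -22153*I*sqrt(26818) ≈ -3.6278e+6*I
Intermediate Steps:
Z = 40
D(c) = -2 + c
M = -74233 (M = 3 - 74236 = -74233)
S = I*sqrt(26818) (S = sqrt((-2 - 94) - 26722) = sqrt(-96 - 26722) = sqrt(-26818) = I*sqrt(26818) ≈ 163.76*I)
S/(1/((Z*(-42))*(-31) + M)) = (I*sqrt(26818))/(1/((40*(-42))*(-31) - 74233)) = (I*sqrt(26818))/(1/(-1680*(-31) - 74233)) = (I*sqrt(26818))/(1/(52080 - 74233)) = (I*sqrt(26818))/(1/(-22153)) = (I*sqrt(26818))/(-1/22153) = (I*sqrt(26818))*(-22153) = -22153*I*sqrt(26818)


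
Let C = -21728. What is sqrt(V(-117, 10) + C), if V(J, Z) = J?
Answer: I*sqrt(21845) ≈ 147.8*I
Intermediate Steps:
sqrt(V(-117, 10) + C) = sqrt(-117 - 21728) = sqrt(-21845) = I*sqrt(21845)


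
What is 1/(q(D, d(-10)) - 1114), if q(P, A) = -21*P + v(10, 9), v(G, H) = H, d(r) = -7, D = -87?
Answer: 1/722 ≈ 0.0013850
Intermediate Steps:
q(P, A) = 9 - 21*P (q(P, A) = -21*P + 9 = 9 - 21*P)
1/(q(D, d(-10)) - 1114) = 1/((9 - 21*(-87)) - 1114) = 1/((9 + 1827) - 1114) = 1/(1836 - 1114) = 1/722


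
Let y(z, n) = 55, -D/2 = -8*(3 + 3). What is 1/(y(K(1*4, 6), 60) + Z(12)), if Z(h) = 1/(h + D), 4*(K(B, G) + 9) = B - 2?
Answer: 108/5941 ≈ 0.018179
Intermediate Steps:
D = 96 (D = -(-16)*(3 + 3) = -(-16)*6 = -2*(-48) = 96)
K(B, G) = -19/2 + B/4 (K(B, G) = -9 + (B - 2)/4 = -9 + (-2 + B)/4 = -9 + (-1/2 + B/4) = -19/2 + B/4)
Z(h) = 1/(96 + h) (Z(h) = 1/(h + 96) = 1/(96 + h))
1/(y(K(1*4, 6), 60) + Z(12)) = 1/(55 + 1/(96 + 12)) = 1/(55 + 1/108) = 1/(5941/108) = 108/5941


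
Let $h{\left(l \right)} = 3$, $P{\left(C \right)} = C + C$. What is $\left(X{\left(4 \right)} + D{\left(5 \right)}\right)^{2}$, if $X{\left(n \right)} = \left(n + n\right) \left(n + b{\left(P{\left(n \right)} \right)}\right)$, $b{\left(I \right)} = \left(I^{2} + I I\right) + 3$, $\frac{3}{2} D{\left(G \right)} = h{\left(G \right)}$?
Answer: $1170724$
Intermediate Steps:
$P{\left(C \right)} = 2 C$
$D{\left(G \right)} = 2$ ($D{\left(G \right)} = \frac{2}{3} \cdot 3 = 2$)
$b{\left(I \right)} = 3 + 2 I^{2}$ ($b{\left(I \right)} = \left(I^{2} + I^{2}\right) + 3 = 2 I^{2} + 3 = 3 + 2 I^{2}$)
$X{\left(n \right)} = 2 n \left(3 + n + 8 n^{2}\right)$ ($X{\left(n \right)} = \left(n + n\right) \left(n + \left(3 + 2 \left(2 n\right)^{2}\right)\right) = 2 n \left(n + \left(3 + 2 \cdot 4 n^{2}\right)\right) = 2 n \left(n + \left(3 + 8 n^{2}\right)\right) = 2 n \left(3 + n + 8 n^{2}\right)$)
$\left(X{\left(4 \right)} + D{\left(5 \right)}\right)^{2} = \left(2 \cdot 4 \left(3 + 4 + 8 \cdot 4^{2}\right) + 2\right)^{2} = \left(2 \cdot 4 \left(3 + 4 + 8 \cdot 16\right) + 2\right)^{2} = \left(2 \cdot 4 \left(3 + 4 + 128\right) + 2\right)^{2} = \left(2 \cdot 4 \cdot 135 + 2\right)^{2} = \left(1080 + 2\right)^{2} = 1082^{2} = 1170724$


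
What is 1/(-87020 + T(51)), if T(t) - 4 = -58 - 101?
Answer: -1/87175 ≈ -1.1471e-5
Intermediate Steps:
T(t) = -155 (T(t) = 4 + (-58 - 101) = 4 - 159 = -155)
1/(-87020 + T(51)) = 1/(-87020 - 155) = 1/(-87175) = -1/87175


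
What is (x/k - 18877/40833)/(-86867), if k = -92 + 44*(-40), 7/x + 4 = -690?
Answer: 24262095745/4558968218715768 ≈ 5.3218e-6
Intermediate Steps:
x = -7/694 (x = 7/(-4 - 690) = 7/(-694) = 7*(-1/694) = -7/694 ≈ -0.010086)
k = -1852 (k = -92 - 1760 = -1852)
(x/k - 18877/40833)/(-86867) = (-7/694/(-1852) - 18877/40833)/(-86867) = (-7/694*(-1/1852) - 18877*1/40833)*(-1/86867) = (7/1285288 - 18877/40833)*(-1/86867) = -24262095745/52482164904*(-1/86867) = 24262095745/4558968218715768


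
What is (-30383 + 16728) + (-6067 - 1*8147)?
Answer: -27869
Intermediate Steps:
(-30383 + 16728) + (-6067 - 1*8147) = -13655 + (-6067 - 8147) = -13655 - 14214 = -27869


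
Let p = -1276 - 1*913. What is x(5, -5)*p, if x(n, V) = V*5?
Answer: 54725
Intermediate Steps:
p = -2189 (p = -1276 - 913 = -2189)
x(n, V) = 5*V
x(5, -5)*p = (5*(-5))*(-2189) = -25*(-2189) = 54725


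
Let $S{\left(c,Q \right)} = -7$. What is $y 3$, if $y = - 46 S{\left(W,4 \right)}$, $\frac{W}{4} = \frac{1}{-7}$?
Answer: $966$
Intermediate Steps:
$W = - \frac{4}{7}$ ($W = \frac{4}{-7} = 4 \left(- \frac{1}{7}\right) = - \frac{4}{7} \approx -0.57143$)
$y = 322$ ($y = \left(-46\right) \left(-7\right) = 322$)
$y 3 = 322 \cdot 3 = 966$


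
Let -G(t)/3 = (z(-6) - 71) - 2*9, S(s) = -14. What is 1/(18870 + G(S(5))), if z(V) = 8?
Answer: 1/19113 ≈ 5.2320e-5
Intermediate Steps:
G(t) = 243 (G(t) = -3*((8 - 71) - 2*9) = -3*(-63 - 18) = -3*(-81) = 243)
1/(18870 + G(S(5))) = 1/(18870 + 243) = 1/19113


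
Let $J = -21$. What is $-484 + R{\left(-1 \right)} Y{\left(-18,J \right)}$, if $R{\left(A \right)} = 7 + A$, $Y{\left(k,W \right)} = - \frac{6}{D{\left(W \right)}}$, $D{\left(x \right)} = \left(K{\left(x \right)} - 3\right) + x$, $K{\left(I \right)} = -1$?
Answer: $- \frac{12064}{25} \approx -482.56$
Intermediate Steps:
$D{\left(x \right)} = -4 + x$ ($D{\left(x \right)} = \left(-1 - 3\right) + x = -4 + x$)
$Y{\left(k,W \right)} = - \frac{6}{-4 + W}$
$-484 + R{\left(-1 \right)} Y{\left(-18,J \right)} = -484 + \left(7 - 1\right) \left(- \frac{6}{-4 - 21}\right) = -484 + 6 \left(- \frac{6}{-25}\right) = -484 + 6 \left(\left(-6\right) \left(- \frac{1}{25}\right)\right) = -484 + 6 \cdot \frac{6}{25} = -484 + \frac{36}{25} = - \frac{12064}{25}$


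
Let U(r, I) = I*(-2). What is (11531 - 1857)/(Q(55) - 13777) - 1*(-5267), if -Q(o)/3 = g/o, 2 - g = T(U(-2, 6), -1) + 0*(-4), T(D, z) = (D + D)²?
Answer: 3981388401/756013 ≈ 5266.3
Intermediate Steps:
U(r, I) = -2*I
T(D, z) = 4*D² (T(D, z) = (2*D)² = 4*D²)
g = -574 (g = 2 - (4*(-2*6)² + 0*(-4)) = 2 - (4*(-12)² + 0) = 2 - (4*144 + 0) = 2 - (576 + 0) = 2 - 1*576 = 2 - 576 = -574)
Q(o) = 1722/o (Q(o) = -(-1722)/o = 1722/o)
(11531 - 1857)/(Q(55) - 13777) - 1*(-5267) = (11531 - 1857)/(1722/55 - 13777) - 1*(-5267) = 9674/(1722*(1/55) - 13777) + 5267 = 9674/(1722/55 - 13777) + 5267 = 9674/(-756013/55) + 5267 = 9674*(-55/756013) + 5267 = -532070/756013 + 5267 = 3981388401/756013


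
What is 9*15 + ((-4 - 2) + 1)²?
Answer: 160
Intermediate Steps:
9*15 + ((-4 - 2) + 1)² = 135 + (-6 + 1)² = 135 + (-5)² = 135 + 25 = 160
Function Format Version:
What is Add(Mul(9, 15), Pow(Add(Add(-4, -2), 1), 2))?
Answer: 160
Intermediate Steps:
Add(Mul(9, 15), Pow(Add(Add(-4, -2), 1), 2)) = Add(135, Pow(Add(-6, 1), 2)) = Add(135, Pow(-5, 2)) = Add(135, 25) = 160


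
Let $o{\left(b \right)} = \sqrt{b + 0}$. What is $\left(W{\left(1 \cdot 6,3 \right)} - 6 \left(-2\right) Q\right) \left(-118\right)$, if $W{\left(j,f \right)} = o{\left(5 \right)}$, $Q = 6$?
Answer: $-8496 - 118 \sqrt{5} \approx -8759.9$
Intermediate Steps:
$o{\left(b \right)} = \sqrt{b}$
$W{\left(j,f \right)} = \sqrt{5}$
$\left(W{\left(1 \cdot 6,3 \right)} - 6 \left(-2\right) Q\right) \left(-118\right) = \left(\sqrt{5} - 6 \left(-2\right) 6\right) \left(-118\right) = \left(\sqrt{5} - \left(-12\right) 6\right) \left(-118\right) = \left(\sqrt{5} - -72\right) \left(-118\right) = \left(\sqrt{5} + 72\right) \left(-118\right) = \left(72 + \sqrt{5}\right) \left(-118\right) = -8496 - 118 \sqrt{5}$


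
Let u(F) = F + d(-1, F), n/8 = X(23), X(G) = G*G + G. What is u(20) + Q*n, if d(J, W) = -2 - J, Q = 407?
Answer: 1797331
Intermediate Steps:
X(G) = G + G**2 (X(G) = G**2 + G = G + G**2)
n = 4416 (n = 8*(23*(1 + 23)) = 8*(23*24) = 8*552 = 4416)
u(F) = -1 + F (u(F) = F + (-2 - 1*(-1)) = F + (-2 + 1) = F - 1 = -1 + F)
u(20) + Q*n = (-1 + 20) + 407*4416 = 19 + 1797312 = 1797331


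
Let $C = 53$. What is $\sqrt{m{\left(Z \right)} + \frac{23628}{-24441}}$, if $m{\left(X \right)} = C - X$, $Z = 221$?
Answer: $\frac{2 i \sqrt{2803733021}}{8147} \approx 12.999 i$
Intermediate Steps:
$m{\left(X \right)} = 53 - X$
$\sqrt{m{\left(Z \right)} + \frac{23628}{-24441}} = \sqrt{\left(53 - 221\right) + \frac{23628}{-24441}} = \sqrt{\left(53 - 221\right) + 23628 \left(- \frac{1}{24441}\right)} = \sqrt{-168 - \frac{7876}{8147}} = \sqrt{- \frac{1376572}{8147}} = \frac{2 i \sqrt{2803733021}}{8147}$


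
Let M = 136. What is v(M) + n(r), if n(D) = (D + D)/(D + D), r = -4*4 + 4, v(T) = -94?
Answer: -93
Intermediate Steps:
r = -12 (r = -16 + 4 = -12)
n(D) = 1 (n(D) = (2*D)/((2*D)) = (2*D)*(1/(2*D)) = 1)
v(M) + n(r) = -94 + 1 = -93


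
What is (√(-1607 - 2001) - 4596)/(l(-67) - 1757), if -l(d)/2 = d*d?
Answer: 4596/10735 - 2*I*√902/10735 ≈ 0.42813 - 0.0055954*I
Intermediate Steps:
l(d) = -2*d² (l(d) = -2*d*d = -2*d²)
(√(-1607 - 2001) - 4596)/(l(-67) - 1757) = (√(-1607 - 2001) - 4596)/(-2*(-67)² - 1757) = (√(-3608) - 4596)/(-2*4489 - 1757) = (2*I*√902 - 4596)/(-8978 - 1757) = (-4596 + 2*I*√902)/(-10735) = (-4596 + 2*I*√902)*(-1/10735) = 4596/10735 - 2*I*√902/10735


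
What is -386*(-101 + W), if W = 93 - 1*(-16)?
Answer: -3088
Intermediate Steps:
W = 109 (W = 93 + 16 = 109)
-386*(-101 + W) = -386*(-101 + 109) = -386*8 = -3088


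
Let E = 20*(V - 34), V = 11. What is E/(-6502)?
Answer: 230/3251 ≈ 0.070747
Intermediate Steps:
E = -460 (E = 20*(11 - 34) = 20*(-23) = -460)
E/(-6502) = -460/(-6502) = -460*(-1/6502) = 230/3251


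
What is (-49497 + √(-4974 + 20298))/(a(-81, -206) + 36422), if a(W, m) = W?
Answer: -49497/36341 + 2*√3831/36341 ≈ -1.3586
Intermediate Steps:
(-49497 + √(-4974 + 20298))/(a(-81, -206) + 36422) = (-49497 + √(-4974 + 20298))/(-81 + 36422) = (-49497 + √15324)/36341 = (-49497 + 2*√3831)*(1/36341) = -49497/36341 + 2*√3831/36341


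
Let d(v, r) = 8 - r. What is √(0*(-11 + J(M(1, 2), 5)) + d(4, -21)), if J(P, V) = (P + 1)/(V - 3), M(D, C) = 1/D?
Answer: √29 ≈ 5.3852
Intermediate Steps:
J(P, V) = (1 + P)/(-3 + V)
√(0*(-11 + J(M(1, 2), 5)) + d(4, -21)) = √(0*(-11 + (1 + 1/1)/(-3 + 5)) + (8 - 1*(-21))) = √(0*(-11 + (1 + 1)/2) + (8 + 21)) = √(0*(-11 + (½)*2) + 29) = √(0*(-11 + 1) + 29) = √(0*(-10) + 29) = √(0 + 29) = √29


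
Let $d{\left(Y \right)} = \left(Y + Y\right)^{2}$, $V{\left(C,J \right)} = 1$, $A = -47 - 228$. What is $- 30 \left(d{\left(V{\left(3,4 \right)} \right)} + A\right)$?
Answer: $8130$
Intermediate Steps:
$A = -275$
$d{\left(Y \right)} = 4 Y^{2}$ ($d{\left(Y \right)} = \left(2 Y\right)^{2} = 4 Y^{2}$)
$- 30 \left(d{\left(V{\left(3,4 \right)} \right)} + A\right) = - 30 \left(4 \cdot 1^{2} - 275\right) = - 30 \left(4 \cdot 1 - 275\right) = - 30 \left(4 - 275\right) = \left(-30\right) \left(-271\right) = 8130$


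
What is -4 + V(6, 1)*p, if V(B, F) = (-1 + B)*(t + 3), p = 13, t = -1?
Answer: 126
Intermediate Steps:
V(B, F) = -2 + 2*B (V(B, F) = (-1 + B)*(-1 + 3) = (-1 + B)*2 = -2 + 2*B)
-4 + V(6, 1)*p = -4 + (-2 + 2*6)*13 = -4 + (-2 + 12)*13 = -4 + 10*13 = -4 + 130 = 126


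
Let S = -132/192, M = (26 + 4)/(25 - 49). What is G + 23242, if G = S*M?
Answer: 1487543/64 ≈ 23243.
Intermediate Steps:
M = -5/4 (M = 30/(-24) = 30*(-1/24) = -5/4 ≈ -1.2500)
S = -11/16 (S = -132*1/192 = -11/16 ≈ -0.68750)
G = 55/64 (G = -11/16*(-5/4) = 55/64 ≈ 0.85938)
G + 23242 = 55/64 + 23242 = 1487543/64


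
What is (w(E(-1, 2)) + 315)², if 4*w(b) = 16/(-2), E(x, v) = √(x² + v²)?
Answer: 97969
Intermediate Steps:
E(x, v) = √(v² + x²)
w(b) = -2 (w(b) = (16/(-2))/4 = (16*(-½))/4 = (¼)*(-8) = -2)
(w(E(-1, 2)) + 315)² = (-2 + 315)² = 313² = 97969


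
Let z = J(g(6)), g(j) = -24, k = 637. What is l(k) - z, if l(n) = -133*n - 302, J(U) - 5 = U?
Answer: -85004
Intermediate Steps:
J(U) = 5 + U
l(n) = -302 - 133*n
z = -19 (z = 5 - 24 = -19)
l(k) - z = (-302 - 133*637) - 1*(-19) = (-302 - 84721) + 19 = -85023 + 19 = -85004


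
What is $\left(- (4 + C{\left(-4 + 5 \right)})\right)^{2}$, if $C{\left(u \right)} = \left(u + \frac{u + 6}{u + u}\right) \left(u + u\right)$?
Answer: $169$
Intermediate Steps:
$C{\left(u \right)} = 2 u \left(u + \frac{6 + u}{2 u}\right)$ ($C{\left(u \right)} = \left(u + \frac{6 + u}{2 u}\right) 2 u = 2 u \left(u + \frac{6 + u}{2 u}\right)$)
$\left(- (4 + C{\left(-4 + 5 \right)})\right)^{2} = \left(- (4 + \left(6 + \left(-4 + 5\right) + 2 \left(-4 + 5\right)^{2}\right))\right)^{2} = \left(- (4 + \left(6 + 1 + 2 \cdot 1^{2}\right))\right)^{2} = \left(- (4 + \left(6 + 1 + 2 \cdot 1\right))\right)^{2} = \left(- (4 + \left(6 + 1 + 2\right))\right)^{2} = \left(- (4 + 9)\right)^{2} = \left(\left(-1\right) 13\right)^{2} = \left(-13\right)^{2} = 169$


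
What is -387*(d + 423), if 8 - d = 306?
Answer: -48375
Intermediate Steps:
d = -298 (d = 8 - 1*306 = 8 - 306 = -298)
-387*(d + 423) = -387*(-298 + 423) = -387*125 = -48375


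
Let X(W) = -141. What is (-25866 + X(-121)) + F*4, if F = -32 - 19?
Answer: -26211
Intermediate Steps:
F = -51
(-25866 + X(-121)) + F*4 = (-25866 - 141) - 51*4 = -26007 - 204 = -26211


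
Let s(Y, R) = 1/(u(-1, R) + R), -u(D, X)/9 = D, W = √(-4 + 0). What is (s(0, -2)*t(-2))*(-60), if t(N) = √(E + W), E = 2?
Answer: -60*√(2 + 2*I)/7 ≈ -13.318 - 5.5165*I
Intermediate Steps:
W = 2*I (W = √(-4) = 2*I ≈ 2.0*I)
u(D, X) = -9*D
t(N) = √(2 + 2*I)
s(Y, R) = 1/(9 + R) (s(Y, R) = 1/(-9*(-1) + R) = 1/(9 + R))
(s(0, -2)*t(-2))*(-60) = (√(2 + 2*I)/(9 - 2))*(-60) = (√(2 + 2*I)/7)*(-60) = -60*√(2 + 2*I)/7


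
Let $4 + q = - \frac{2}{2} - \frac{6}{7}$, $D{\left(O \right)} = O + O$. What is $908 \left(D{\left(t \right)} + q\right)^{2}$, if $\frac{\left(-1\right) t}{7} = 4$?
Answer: $\frac{170240012}{49} \approx 3.4743 \cdot 10^{6}$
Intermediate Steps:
$t = -28$ ($t = \left(-7\right) 4 = -28$)
$D{\left(O \right)} = 2 O$
$q = - \frac{41}{7}$ ($q = -4 - \left(1 + \frac{6}{7}\right) = -4 - \frac{13}{7} = - \frac{41}{7} \approx -5.8571$)
$908 \left(D{\left(t \right)} + q\right)^{2} = 908 \left(2 \left(-28\right) - \frac{41}{7}\right)^{2} = 908 \left(-56 - \frac{41}{7}\right)^{2} = 908 \left(- \frac{433}{7}\right)^{2} = 908 \cdot \frac{187489}{49} = \frac{170240012}{49}$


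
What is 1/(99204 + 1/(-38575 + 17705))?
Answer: 20870/2070387479 ≈ 1.0080e-5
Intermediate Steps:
1/(99204 + 1/(-38575 + 17705)) = 1/(99204 + 1/(-20870)) = 1/(99204 - 1/20870) = 1/(2070387479/20870) = 20870/2070387479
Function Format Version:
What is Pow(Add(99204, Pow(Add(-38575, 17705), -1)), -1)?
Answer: Rational(20870, 2070387479) ≈ 1.0080e-5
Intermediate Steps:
Pow(Add(99204, Pow(Add(-38575, 17705), -1)), -1) = Pow(Add(99204, Pow(-20870, -1)), -1) = Pow(Add(99204, Rational(-1, 20870)), -1) = Pow(Rational(2070387479, 20870), -1) = Rational(20870, 2070387479)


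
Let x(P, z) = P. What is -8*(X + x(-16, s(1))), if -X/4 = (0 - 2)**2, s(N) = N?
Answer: 256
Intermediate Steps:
X = -16 (X = -4*(0 - 2)**2 = -4*(-2)**2 = -4*4 = -16)
-8*(X + x(-16, s(1))) = -8*(-16 - 16) = -8*(-32) = 256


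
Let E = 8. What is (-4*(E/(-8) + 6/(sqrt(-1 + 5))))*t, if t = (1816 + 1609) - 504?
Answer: -23368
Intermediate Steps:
t = 2921 (t = 3425 - 504 = 2921)
(-4*(E/(-8) + 6/(sqrt(-1 + 5))))*t = -4*(8/(-8) + 6/(sqrt(-1 + 5)))*2921 = -4*(8*(-1/8) + 6/(sqrt(4)))*2921 = -4*(-1 + 6/2)*2921 = -4*(-1 + 6*(1/2))*2921 = -4*(-1 + 3)*2921 = -4*2*2921 = -8*2921 = -23368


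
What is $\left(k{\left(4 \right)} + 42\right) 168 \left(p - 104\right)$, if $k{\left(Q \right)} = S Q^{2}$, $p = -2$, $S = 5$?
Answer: $-2172576$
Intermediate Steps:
$k{\left(Q \right)} = 5 Q^{2}$
$\left(k{\left(4 \right)} + 42\right) 168 \left(p - 104\right) = \left(5 \cdot 4^{2} + 42\right) 168 \left(-2 - 104\right) = \left(5 \cdot 16 + 42\right) 168 \left(-2 - 104\right) = \left(80 + 42\right) 168 \left(-106\right) = 122 \cdot 168 \left(-106\right) = 20496 \left(-106\right) = -2172576$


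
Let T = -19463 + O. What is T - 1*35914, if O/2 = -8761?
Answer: -72899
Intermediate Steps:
O = -17522 (O = 2*(-8761) = -17522)
T = -36985 (T = -19463 - 17522 = -36985)
T - 1*35914 = -36985 - 1*35914 = -36985 - 35914 = -72899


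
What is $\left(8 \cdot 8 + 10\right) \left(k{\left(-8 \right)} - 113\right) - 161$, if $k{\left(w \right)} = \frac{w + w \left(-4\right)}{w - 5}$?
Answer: $- \frac{112575}{13} \approx -8659.6$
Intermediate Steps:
$k{\left(w \right)} = - \frac{3 w}{-5 + w}$ ($k{\left(w \right)} = \frac{w - 4 w}{-5 + w} = \frac{\left(-3\right) w}{-5 + w} = - \frac{3 w}{-5 + w}$)
$\left(8 \cdot 8 + 10\right) \left(k{\left(-8 \right)} - 113\right) - 161 = \left(8 \cdot 8 + 10\right) \left(\left(-3\right) \left(-8\right) \frac{1}{-5 - 8} - 113\right) - 161 = \left(64 + 10\right) \left(\left(-3\right) \left(-8\right) \frac{1}{-13} - 113\right) - 161 = 74 \left(\left(-3\right) \left(-8\right) \left(- \frac{1}{13}\right) - 113\right) - 161 = 74 \left(- \frac{24}{13} - 113\right) - 161 = 74 \left(- \frac{1493}{13}\right) - 161 = - \frac{110482}{13} - 161 = - \frac{112575}{13}$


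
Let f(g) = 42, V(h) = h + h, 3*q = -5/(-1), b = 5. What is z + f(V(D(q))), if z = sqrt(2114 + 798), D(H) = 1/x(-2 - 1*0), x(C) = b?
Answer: 42 + 4*sqrt(182) ≈ 95.963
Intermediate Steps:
x(C) = 5
q = 5/3 (q = (-5/(-1))/3 = (-5*(-1))/3 = (1/3)*5 = 5/3 ≈ 1.6667)
D(H) = 1/5
V(h) = 2*h
z = 4*sqrt(182) (z = sqrt(2912) = 4*sqrt(182) ≈ 53.963)
z + f(V(D(q))) = 4*sqrt(182) + 42 = 42 + 4*sqrt(182)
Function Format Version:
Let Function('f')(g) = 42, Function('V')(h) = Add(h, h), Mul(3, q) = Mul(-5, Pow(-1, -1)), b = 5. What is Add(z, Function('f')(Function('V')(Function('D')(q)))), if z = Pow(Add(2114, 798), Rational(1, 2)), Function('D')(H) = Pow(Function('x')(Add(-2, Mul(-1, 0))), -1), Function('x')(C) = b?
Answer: Add(42, Mul(4, Pow(182, Rational(1, 2)))) ≈ 95.963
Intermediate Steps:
Function('x')(C) = 5
q = Rational(5, 3) (q = Mul(Rational(1, 3), Mul(-5, Pow(-1, -1))) = Mul(Rational(1, 3), Mul(-5, -1)) = Mul(Rational(1, 3), 5) = Rational(5, 3) ≈ 1.6667)
Function('D')(H) = Rational(1, 5) (Function('D')(H) = Pow(5, -1) = Rational(1, 5))
Function('V')(h) = Mul(2, h)
z = Mul(4, Pow(182, Rational(1, 2))) (z = Pow(2912, Rational(1, 2)) = Mul(4, Pow(182, Rational(1, 2))) ≈ 53.963)
Add(z, Function('f')(Function('V')(Function('D')(q)))) = Add(Mul(4, Pow(182, Rational(1, 2))), 42) = Add(42, Mul(4, Pow(182, Rational(1, 2))))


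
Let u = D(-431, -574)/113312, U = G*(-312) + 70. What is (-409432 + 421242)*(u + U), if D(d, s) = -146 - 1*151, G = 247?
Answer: -51517253829625/56656 ≈ -9.0930e+8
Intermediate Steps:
D(d, s) = -297 (D(d, s) = -146 - 151 = -297)
U = -76994 (U = 247*(-312) + 70 = -77064 + 70 = -76994)
u = -297/113312 ≈ -0.0026211
(-409432 + 421242)*(u + U) = (-409432 + 421242)*(-297/113312 - 76994) = 11810*(-8724344425/113312) = -51517253829625/56656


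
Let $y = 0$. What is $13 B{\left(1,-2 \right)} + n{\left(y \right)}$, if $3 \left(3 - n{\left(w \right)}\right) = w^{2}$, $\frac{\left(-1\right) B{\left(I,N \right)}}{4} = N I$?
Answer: $107$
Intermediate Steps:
$B{\left(I,N \right)} = - 4 I N$ ($B{\left(I,N \right)} = - 4 N I = - 4 I N$)
$n{\left(w \right)} = 3 - \frac{w^{2}}{3}$
$13 B{\left(1,-2 \right)} + n{\left(y \right)} = 13 \left(\left(-4\right) 1 \left(-2\right)\right) + \left(3 - \frac{0^{2}}{3}\right) = 13 \cdot 8 + \left(3 - 0\right) = 104 + \left(3 + 0\right) = 104 + 3 = 107$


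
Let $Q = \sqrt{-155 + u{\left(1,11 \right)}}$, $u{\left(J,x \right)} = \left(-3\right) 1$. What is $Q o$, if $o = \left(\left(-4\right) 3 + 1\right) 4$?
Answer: $- 44 i \sqrt{158} \approx - 553.07 i$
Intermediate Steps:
$u{\left(J,x \right)} = -3$
$o = -44$ ($o = \left(-12 + 1\right) 4 = \left(-11\right) 4 = -44$)
$Q = i \sqrt{158}$ ($Q = \sqrt{-155 - 3} = \sqrt{-158} = i \sqrt{158} \approx 12.57 i$)
$Q o = i \sqrt{158} \left(-44\right) = - 44 i \sqrt{158}$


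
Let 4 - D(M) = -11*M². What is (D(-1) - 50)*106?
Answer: -3710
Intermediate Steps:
D(M) = 4 + 11*M² (D(M) = 4 - (-11)*M² = 4 + 11*M²)
(D(-1) - 50)*106 = ((4 + 11*(-1)²) - 50)*106 = ((4 + 11*1) - 50)*106 = ((4 + 11) - 50)*106 = (15 - 50)*106 = -35*106 = -3710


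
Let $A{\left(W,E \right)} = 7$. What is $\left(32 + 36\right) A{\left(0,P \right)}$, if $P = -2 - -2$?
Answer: $476$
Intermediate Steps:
$P = 0$ ($P = -2 + 2 = 0$)
$\left(32 + 36\right) A{\left(0,P \right)} = \left(32 + 36\right) 7 = 68 \cdot 7 = 476$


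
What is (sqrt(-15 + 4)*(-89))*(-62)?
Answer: 5518*I*sqrt(11) ≈ 18301.0*I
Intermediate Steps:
(sqrt(-15 + 4)*(-89))*(-62) = (sqrt(-11)*(-89))*(-62) = ((I*sqrt(11))*(-89))*(-62) = -89*I*sqrt(11)*(-62) = 5518*I*sqrt(11)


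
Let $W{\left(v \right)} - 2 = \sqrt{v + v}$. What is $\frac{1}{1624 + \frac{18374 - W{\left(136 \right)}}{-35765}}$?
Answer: $\frac{519164632705}{842856675615968} - \frac{35765 \sqrt{17}}{842856675615968} \approx 0.00061596$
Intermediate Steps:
$W{\left(v \right)} = 2 + \sqrt{2} \sqrt{v}$ ($W{\left(v \right)} = 2 + \sqrt{v + v} = 2 + \sqrt{2 v} = 2 + \sqrt{2} \sqrt{v}$)
$\frac{1}{1624 + \frac{18374 - W{\left(136 \right)}}{-35765}} = \frac{1}{1624 + \frac{18374 - \left(2 + \sqrt{2} \sqrt{136}\right)}{-35765}} = \frac{1}{1624 + \left(18374 - \left(2 + \sqrt{2} \cdot 2 \sqrt{34}\right)\right) \left(- \frac{1}{35765}\right)} = \frac{1}{1624 + \left(18374 - \left(2 + 4 \sqrt{17}\right)\right) \left(- \frac{1}{35765}\right)} = \frac{1}{1624 + \left(18372 - 4 \sqrt{17}\right) \left(- \frac{1}{35765}\right)} = \frac{1}{1624 - \left(\frac{18372}{35765} - \frac{4 \sqrt{17}}{35765}\right)} = \frac{1}{\frac{58063988}{35765} + \frac{4 \sqrt{17}}{35765}}$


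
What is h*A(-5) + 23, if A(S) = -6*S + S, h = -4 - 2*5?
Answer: -327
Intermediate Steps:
h = -14 (h = -4 - 10 = -14)
A(S) = -5*S
h*A(-5) + 23 = -(-70)*(-5) + 23 = -14*25 + 23 = -350 + 23 = -327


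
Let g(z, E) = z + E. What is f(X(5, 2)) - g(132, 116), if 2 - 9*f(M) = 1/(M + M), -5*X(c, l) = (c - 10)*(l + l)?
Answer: -5947/24 ≈ -247.79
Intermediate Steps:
X(c, l) = -2*l*(-10 + c)/5 (X(c, l) = -(c - 10)*(l + l)/5 = -(-10 + c)*2*l/5 = -2*l*(-10 + c)/5)
f(M) = 2/9 - 1/(18*M) (f(M) = 2/9 - 1/(9*(M + M)) = 2/9 - 1/(2*M)/9 = 2/9 - 1/(18*M))
g(z, E) = E + z
f(X(5, 2)) - g(132, 116) = (-1 + 4*((⅖)*2*(10 - 1*5)))/(18*(((⅖)*2*(10 - 1*5)))) - (116 + 132) = (-1 + 4*((⅖)*2*(10 - 5)))/(18*(((⅖)*2*(10 - 5)))) - 1*248 = (-1 + 4*((⅖)*2*5))/(18*(((⅖)*2*5))) - 248 = (1/18)*(-1 + 4*4)/4 - 248 = (1/18)*(¼)*(-1 + 16) - 248 = (1/18)*(¼)*15 - 248 = 5/24 - 248 = -5947/24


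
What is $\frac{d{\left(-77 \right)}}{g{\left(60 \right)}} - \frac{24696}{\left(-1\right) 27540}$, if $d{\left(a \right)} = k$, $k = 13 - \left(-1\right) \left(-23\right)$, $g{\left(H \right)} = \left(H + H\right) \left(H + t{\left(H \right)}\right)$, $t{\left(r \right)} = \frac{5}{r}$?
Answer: $\frac{493841}{551565} \approx 0.89534$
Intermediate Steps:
$g{\left(H \right)} = 2 H \left(H + \frac{5}{H}\right)$ ($g{\left(H \right)} = \left(H + H\right) \left(H + \frac{5}{H}\right) = 2 H \left(H + \frac{5}{H}\right)$)
$k = -10$ ($k = 13 - 23 = -10$)
$d{\left(a \right)} = -10$
$\frac{d{\left(-77 \right)}}{g{\left(60 \right)}} - \frac{24696}{\left(-1\right) 27540} = - \frac{10}{10 + 2 \cdot 60^{2}} - \frac{24696}{\left(-1\right) 27540} = - \frac{10}{10 + 2 \cdot 3600} - \frac{24696}{-27540} = - \frac{10}{10 + 7200} - - \frac{686}{765} = - \frac{10}{7210} + \frac{686}{765} = \left(-10\right) \frac{1}{7210} + \frac{686}{765} = - \frac{1}{721} + \frac{686}{765} = \frac{493841}{551565}$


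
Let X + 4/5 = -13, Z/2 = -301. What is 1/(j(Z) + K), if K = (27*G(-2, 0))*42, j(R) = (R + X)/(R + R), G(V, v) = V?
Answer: -6020/13650281 ≈ -0.00044102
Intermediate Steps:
Z = -602 (Z = 2*(-301) = -602)
X = -69/5 (X = -⅘ - 13 = -69/5 ≈ -13.800)
j(R) = (-69/5 + R)/(2*R) (j(R) = (R - 69/5)/(R + R) = (-69/5 + R)/((2*R)) = (-69/5 + R)*(1/(2*R)) = (-69/5 + R)/(2*R))
K = -2268 (K = (27*(-2))*42 = -54*42 = -2268)
1/(j(Z) + K) = 1/((⅒)*(-69 + 5*(-602))/(-602) - 2268) = 1/((⅒)*(-1/602)*(-69 - 3010) - 2268) = 1/((⅒)*(-1/602)*(-3079) - 2268) = 1/(3079/6020 - 2268) = 1/(-13650281/6020) = -6020/13650281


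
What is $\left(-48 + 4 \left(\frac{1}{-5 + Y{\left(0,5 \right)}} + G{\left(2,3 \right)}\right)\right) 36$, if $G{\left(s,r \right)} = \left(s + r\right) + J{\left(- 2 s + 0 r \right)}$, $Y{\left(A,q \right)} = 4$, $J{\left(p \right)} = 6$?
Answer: $-288$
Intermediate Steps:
$G{\left(s,r \right)} = 6 + r + s$ ($G{\left(s,r \right)} = \left(s + r\right) + 6 = \left(r + s\right) + 6 = 6 + r + s$)
$\left(-48 + 4 \left(\frac{1}{-5 + Y{\left(0,5 \right)}} + G{\left(2,3 \right)}\right)\right) 36 = \left(-48 + 4 \left(\frac{1}{-5 + 4} + \left(6 + 3 + 2\right)\right)\right) 36 = \left(-48 + 4 \left(\frac{1}{-1} + 11\right)\right) 36 = \left(-48 + 4 \left(-1 + 11\right)\right) 36 = \left(-48 + 4 \cdot 10\right) 36 = \left(-48 + 40\right) 36 = \left(-8\right) 36 = -288$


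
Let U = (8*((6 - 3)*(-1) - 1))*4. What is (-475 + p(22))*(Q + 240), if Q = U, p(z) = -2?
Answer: -53424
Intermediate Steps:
U = -128 (U = (8*(3*(-1) - 1))*4 = (8*(-3 - 1))*4 = (8*(-4))*4 = -32*4 = -128)
Q = -128
(-475 + p(22))*(Q + 240) = (-475 - 2)*(-128 + 240) = -477*112 = -53424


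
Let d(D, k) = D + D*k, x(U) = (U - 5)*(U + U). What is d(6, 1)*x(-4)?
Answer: 864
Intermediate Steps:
x(U) = 2*U*(-5 + U) (x(U) = (-5 + U)*(2*U) = 2*U*(-5 + U))
d(6, 1)*x(-4) = (6*(1 + 1))*(2*(-4)*(-5 - 4)) = (6*2)*(2*(-4)*(-9)) = 12*72 = 864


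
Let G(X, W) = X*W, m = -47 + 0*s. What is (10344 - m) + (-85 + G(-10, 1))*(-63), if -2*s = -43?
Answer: 16376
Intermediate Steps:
s = 43/2 (s = -1/2*(-43) = 43/2 ≈ 21.500)
m = -47 (m = -47 + 0*(43/2) = -47 + 0 = -47)
G(X, W) = W*X
(10344 - m) + (-85 + G(-10, 1))*(-63) = (10344 - 1*(-47)) + (-85 + 1*(-10))*(-63) = (10344 + 47) + (-85 - 10)*(-63) = 10391 - 95*(-63) = 10391 + 5985 = 16376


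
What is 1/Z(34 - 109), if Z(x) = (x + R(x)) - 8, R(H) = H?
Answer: -1/158 ≈ -0.0063291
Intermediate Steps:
Z(x) = -8 + 2*x (Z(x) = (x + x) - 8 = 2*x - 8 = -8 + 2*x)
1/Z(34 - 109) = 1/(-8 + 2*(34 - 109)) = 1/(-8 + 2*(-75)) = 1/(-8 - 150) = 1/(-158) = -1/158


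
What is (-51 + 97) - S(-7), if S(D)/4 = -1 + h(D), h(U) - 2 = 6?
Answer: 18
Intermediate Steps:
h(U) = 8 (h(U) = 2 + 6 = 8)
S(D) = 28 (S(D) = 4*(-1 + 8) = 4*7 = 28)
(-51 + 97) - S(-7) = (-51 + 97) - 1*28 = 46 - 28 = 18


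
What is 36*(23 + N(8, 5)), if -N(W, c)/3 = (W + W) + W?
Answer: -1764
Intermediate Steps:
N(W, c) = -9*W (N(W, c) = -3*((W + W) + W) = -3*(2*W + W) = -9*W)
36*(23 + N(8, 5)) = 36*(23 - 9*8) = 36*(23 - 72) = 36*(-49) = -1764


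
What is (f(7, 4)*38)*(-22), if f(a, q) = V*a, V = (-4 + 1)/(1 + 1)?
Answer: 8778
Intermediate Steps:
V = -3/2 ≈ -1.5000
f(a, q) = -3*a/2
(f(7, 4)*38)*(-22) = (-3/2*7*38)*(-22) = -21/2*38*(-22) = -399*(-22) = 8778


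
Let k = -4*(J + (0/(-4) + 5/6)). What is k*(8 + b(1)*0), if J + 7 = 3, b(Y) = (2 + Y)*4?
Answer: 304/3 ≈ 101.33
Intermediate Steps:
b(Y) = 8 + 4*Y
J = -4 (J = -7 + 3 = -4)
k = 38/3 (k = -4*(-4 + (0/(-4) + 5/6)) = -4*(-4 + (0*(-¼) + 5*(⅙))) = -4*(-4 + (0 + ⅚)) = -4*(-4 + ⅚) = -4*(-19/6) = 38/3 ≈ 12.667)
k*(8 + b(1)*0) = 38*(8 + (8 + 4*1)*0)/3 = 38*(8 + (8 + 4)*0)/3 = 38*(8 + 12*0)/3 = 38*(8 + 0)/3 = (38/3)*8 = 304/3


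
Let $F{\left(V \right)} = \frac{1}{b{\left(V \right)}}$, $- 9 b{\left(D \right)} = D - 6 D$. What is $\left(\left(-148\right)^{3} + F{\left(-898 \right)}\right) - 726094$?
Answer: $- \frac{17815808149}{4490} \approx -3.9679 \cdot 10^{6}$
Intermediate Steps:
$b{\left(D \right)} = \frac{5 D}{9}$ ($b{\left(D \right)} = - \frac{D - 6 D}{9} = - \frac{\left(-5\right) D}{9} = \frac{5 D}{9}$)
$F{\left(V \right)} = \frac{9}{5 V}$ ($F{\left(V \right)} = \frac{1}{\frac{5}{9} V} = \frac{9}{5 V}$)
$\left(\left(-148\right)^{3} + F{\left(-898 \right)}\right) - 726094 = \left(\left(-148\right)^{3} + \frac{9}{5 \left(-898\right)}\right) - 726094 = \left(-3241792 + \frac{9}{5} \left(- \frac{1}{898}\right)\right) - 726094 = \left(-3241792 - \frac{9}{4490}\right) - 726094 = - \frac{14555646089}{4490} - 726094 = - \frac{17815808149}{4490}$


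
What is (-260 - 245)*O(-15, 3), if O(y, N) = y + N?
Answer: 6060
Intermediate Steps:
O(y, N) = N + y
(-260 - 245)*O(-15, 3) = (-260 - 245)*(3 - 15) = -505*(-12) = 6060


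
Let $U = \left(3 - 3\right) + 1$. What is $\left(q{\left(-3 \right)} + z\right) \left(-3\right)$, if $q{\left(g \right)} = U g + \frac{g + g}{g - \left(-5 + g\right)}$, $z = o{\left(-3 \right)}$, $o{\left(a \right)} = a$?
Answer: $\frac{108}{5} \approx 21.6$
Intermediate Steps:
$z = -3$
$U = 1$ ($U = 0 + 1 = 1$)
$q{\left(g \right)} = \frac{7 g}{5}$ ($q{\left(g \right)} = 1 g + \frac{g + g}{g - \left(-5 + g\right)} = g + \frac{2 g}{5} = \frac{7 g}{5}$)
$\left(q{\left(-3 \right)} + z\right) \left(-3\right) = \left(\frac{7}{5} \left(-3\right) - 3\right) \left(-3\right) = \left(- \frac{21}{5} - 3\right) \left(-3\right) = \left(- \frac{36}{5}\right) \left(-3\right) = \frac{108}{5}$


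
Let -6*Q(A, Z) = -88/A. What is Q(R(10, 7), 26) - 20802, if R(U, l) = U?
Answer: -312008/15 ≈ -20801.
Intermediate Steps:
Q(A, Z) = 44/(3*A) (Q(A, Z) = -(-44)/(3*A) = 44/(3*A))
Q(R(10, 7), 26) - 20802 = (44/3)/10 - 20802 = (44/3)*(⅒) - 20802 = 22/15 - 20802 = -312008/15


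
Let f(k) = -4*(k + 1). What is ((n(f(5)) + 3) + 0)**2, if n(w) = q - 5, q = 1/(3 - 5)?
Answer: 25/4 ≈ 6.2500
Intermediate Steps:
f(k) = -4 - 4*k (f(k) = -4*(1 + k) = -4 - 4*k)
q = -1/2 (q = 1/(-2) = -1/2 ≈ -0.50000)
n(w) = -11/2 (n(w) = -1/2 - 5 = -11/2)
((n(f(5)) + 3) + 0)**2 = ((-11/2 + 3) + 0)**2 = (-5/2 + 0)**2 = (-5/2)**2 = 25/4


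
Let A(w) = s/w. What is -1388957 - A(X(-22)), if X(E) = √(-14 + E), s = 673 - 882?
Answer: -1388957 - 209*I/6 ≈ -1.389e+6 - 34.833*I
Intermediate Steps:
s = -209
A(w) = -209/w
-1388957 - A(X(-22)) = -1388957 - (-209)/(√(-14 - 22)) = -1388957 - (-209)/(√(-36)) = -1388957 - (-209)/(6*I) = -1388957 - (-209)*(-I/6) = -1388957 - 209*I/6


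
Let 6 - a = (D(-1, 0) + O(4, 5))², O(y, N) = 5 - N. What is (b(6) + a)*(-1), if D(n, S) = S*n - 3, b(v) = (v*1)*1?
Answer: -3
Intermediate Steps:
b(v) = v (b(v) = v*1 = v)
D(n, S) = -3 + S*n
a = -3 (a = 6 - ((-3 + 0*(-1)) + (5 - 1*5))² = 6 - ((-3 + 0) + (5 - 5))² = 6 - (-3 + 0)² = 6 - 1*(-3)² = 6 - 1*9 = 6 - 9 = -3)
(b(6) + a)*(-1) = (6 - 3)*(-1) = 3*(-1) = -3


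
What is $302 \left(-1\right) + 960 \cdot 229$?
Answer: $219538$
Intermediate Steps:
$302 \left(-1\right) + 960 \cdot 229 = -302 + 219840 = 219538$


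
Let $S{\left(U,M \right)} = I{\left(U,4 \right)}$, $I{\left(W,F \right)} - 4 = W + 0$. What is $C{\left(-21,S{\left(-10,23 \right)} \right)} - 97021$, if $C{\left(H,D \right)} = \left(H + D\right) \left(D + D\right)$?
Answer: $-96697$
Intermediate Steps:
$I{\left(W,F \right)} = 4 + W$ ($I{\left(W,F \right)} = 4 + \left(W + 0\right) = 4 + W$)
$S{\left(U,M \right)} = 4 + U$
$C{\left(H,D \right)} = 2 D \left(D + H\right)$ ($C{\left(H,D \right)} = \left(D + H\right) 2 D = 2 D \left(D + H\right)$)
$C{\left(-21,S{\left(-10,23 \right)} \right)} - 97021 = 2 \left(4 - 10\right) \left(\left(4 - 10\right) - 21\right) - 97021 = 2 \left(-6\right) \left(-6 - 21\right) + \left(-145091 + 48070\right) = 2 \left(-6\right) \left(-27\right) - 97021 = 324 - 97021 = -96697$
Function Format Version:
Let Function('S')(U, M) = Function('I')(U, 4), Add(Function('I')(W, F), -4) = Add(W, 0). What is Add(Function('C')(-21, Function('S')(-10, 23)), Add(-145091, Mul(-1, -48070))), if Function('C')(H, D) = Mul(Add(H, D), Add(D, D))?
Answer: -96697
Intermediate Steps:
Function('I')(W, F) = Add(4, W) (Function('I')(W, F) = Add(4, Add(W, 0)) = Add(4, W))
Function('S')(U, M) = Add(4, U)
Function('C')(H, D) = Mul(2, D, Add(D, H)) (Function('C')(H, D) = Mul(Add(D, H), Mul(2, D)) = Mul(2, D, Add(D, H)))
Add(Function('C')(-21, Function('S')(-10, 23)), Add(-145091, Mul(-1, -48070))) = Add(Mul(2, Add(4, -10), Add(Add(4, -10), -21)), Add(-145091, Mul(-1, -48070))) = Add(Mul(2, -6, Add(-6, -21)), Add(-145091, 48070)) = Add(Mul(2, -6, -27), -97021) = Add(324, -97021) = -96697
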